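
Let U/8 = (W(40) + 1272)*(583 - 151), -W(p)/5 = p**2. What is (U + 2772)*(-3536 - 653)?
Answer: 97390882044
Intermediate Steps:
W(p) = -5*p**2
U = -23251968 (U = 8*((-5*40**2 + 1272)*(583 - 151)) = 8*((-5*1600 + 1272)*432) = 8*((-8000 + 1272)*432) = 8*(-6728*432) = 8*(-2906496) = -23251968)
(U + 2772)*(-3536 - 653) = (-23251968 + 2772)*(-3536 - 653) = -23249196*(-4189) = 97390882044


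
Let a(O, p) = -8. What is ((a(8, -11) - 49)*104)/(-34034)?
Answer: 228/1309 ≈ 0.17418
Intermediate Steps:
((a(8, -11) - 49)*104)/(-34034) = ((-8 - 49)*104)/(-34034) = -57*104*(-1/34034) = -5928*(-1/34034) = 228/1309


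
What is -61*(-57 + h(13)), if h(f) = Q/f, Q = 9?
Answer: 44652/13 ≈ 3434.8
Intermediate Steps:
h(f) = 9/f
-61*(-57 + h(13)) = -61*(-57 + 9/13) = -61*(-732/13) = 44652/13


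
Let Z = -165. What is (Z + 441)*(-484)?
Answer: -133584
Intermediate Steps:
(Z + 441)*(-484) = (-165 + 441)*(-484) = 276*(-484) = -133584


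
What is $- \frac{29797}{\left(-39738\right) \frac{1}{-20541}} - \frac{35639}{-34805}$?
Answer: $- \frac{7100446079301}{461027030} \approx -15401.0$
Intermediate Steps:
$- \frac{29797}{\left(-39738\right) \frac{1}{-20541}} - \frac{35639}{-34805} = - \frac{29797}{\left(-39738\right) \left(- \frac{1}{20541}\right)} - - \frac{35639}{34805} = - \frac{29797}{\frac{13246}{6847}} + \frac{35639}{34805} = \left(-29797\right) \frac{6847}{13246} + \frac{35639}{34805} = - \frac{204020059}{13246} + \frac{35639}{34805} = - \frac{7100446079301}{461027030}$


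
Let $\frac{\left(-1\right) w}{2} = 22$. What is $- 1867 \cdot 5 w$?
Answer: $410740$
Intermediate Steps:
$w = -44$ ($w = \left(-2\right) 22 = -44$)
$- 1867 \cdot 5 w = - 1867 \cdot 5 \left(-44\right) = \left(-1867\right) \left(-220\right) = 410740$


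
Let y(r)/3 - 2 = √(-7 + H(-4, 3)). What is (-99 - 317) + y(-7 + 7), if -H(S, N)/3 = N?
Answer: -410 + 12*I ≈ -410.0 + 12.0*I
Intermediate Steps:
H(S, N) = -3*N
y(r) = 6 + 12*I (y(r) = 6 + 3*√(-7 - 3*3) = 6 + 3*√(-7 - 9) = 6 + 3*√(-16) = 6 + 3*(4*I) = 6 + 12*I)
(-99 - 317) + y(-7 + 7) = (-99 - 317) + (6 + 12*I) = -416 + (6 + 12*I) = -410 + 12*I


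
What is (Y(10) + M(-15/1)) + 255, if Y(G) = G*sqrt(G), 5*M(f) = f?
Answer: 252 + 10*sqrt(10) ≈ 283.62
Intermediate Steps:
M(f) = f/5
Y(G) = G**(3/2)
(Y(10) + M(-15/1)) + 255 = (10**(3/2) + (-15/1)/5) + 255 = (10*sqrt(10) + (-15*1)/5) + 255 = (10*sqrt(10) + (1/5)*(-15)) + 255 = (10*sqrt(10) - 3) + 255 = (-3 + 10*sqrt(10)) + 255 = 252 + 10*sqrt(10)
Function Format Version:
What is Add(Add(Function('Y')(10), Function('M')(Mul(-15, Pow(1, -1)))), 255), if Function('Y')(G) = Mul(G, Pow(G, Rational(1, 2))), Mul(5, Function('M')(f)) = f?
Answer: Add(252, Mul(10, Pow(10, Rational(1, 2)))) ≈ 283.62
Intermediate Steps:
Function('M')(f) = Mul(Rational(1, 5), f)
Function('Y')(G) = Pow(G, Rational(3, 2))
Add(Add(Function('Y')(10), Function('M')(Mul(-15, Pow(1, -1)))), 255) = Add(Add(Pow(10, Rational(3, 2)), Mul(Rational(1, 5), Mul(-15, Pow(1, -1)))), 255) = Add(Add(Mul(10, Pow(10, Rational(1, 2))), Mul(Rational(1, 5), Mul(-15, 1))), 255) = Add(Add(Mul(10, Pow(10, Rational(1, 2))), Mul(Rational(1, 5), -15)), 255) = Add(Add(Mul(10, Pow(10, Rational(1, 2))), -3), 255) = Add(Add(-3, Mul(10, Pow(10, Rational(1, 2)))), 255) = Add(252, Mul(10, Pow(10, Rational(1, 2))))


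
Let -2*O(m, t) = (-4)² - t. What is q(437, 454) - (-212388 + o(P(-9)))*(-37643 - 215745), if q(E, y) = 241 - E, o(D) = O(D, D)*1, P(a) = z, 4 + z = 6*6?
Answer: -53814543636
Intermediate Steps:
O(m, t) = -8 + t/2 (O(m, t) = -((-4)² - t)/2 = -(16 - t)/2 = -8 + t/2)
z = 32 (z = -4 + 6*6 = -4 + 36 = 32)
P(a) = 32
o(D) = -8 + D/2 (o(D) = (-8 + D/2)*1 = -8 + D/2)
q(437, 454) - (-212388 + o(P(-9)))*(-37643 - 215745) = (241 - 1*437) - (-212388 + (-8 + (½)*32))*(-37643 - 215745) = (241 - 437) - (-212388 + (-8 + 16))*(-253388) = -196 - (-212388 + 8)*(-253388) = -196 - (-212380)*(-253388) = -196 - 1*53814543440 = -196 - 53814543440 = -53814543636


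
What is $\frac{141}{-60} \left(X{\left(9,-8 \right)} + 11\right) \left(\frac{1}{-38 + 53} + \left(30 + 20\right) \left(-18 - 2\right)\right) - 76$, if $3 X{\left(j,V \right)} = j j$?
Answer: $\frac{13382707}{150} \approx 89218.0$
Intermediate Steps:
$X{\left(j,V \right)} = \frac{j^{2}}{3}$ ($X{\left(j,V \right)} = \frac{j j}{3} = \frac{j^{2}}{3}$)
$\frac{141}{-60} \left(X{\left(9,-8 \right)} + 11\right) \left(\frac{1}{-38 + 53} + \left(30 + 20\right) \left(-18 - 2\right)\right) - 76 = \frac{141}{-60} \left(\frac{9^{2}}{3} + 11\right) \left(\frac{1}{-38 + 53} + \left(30 + 20\right) \left(-18 - 2\right)\right) - 76 = 141 \left(- \frac{1}{60}\right) \left(\frac{1}{3} \cdot 81 + 11\right) \left(\frac{1}{15} + 50 \left(-20\right)\right) - 76 = - \frac{47 \left(27 + 11\right) \left(\frac{1}{15} - 1000\right)}{20} - 76 = - \frac{47 \cdot 38 \left(- \frac{14999}{15}\right)}{20} - 76 = \left(- \frac{47}{20}\right) \left(- \frac{569962}{15}\right) - 76 = \frac{13394107}{150} - 76 = \frac{13382707}{150}$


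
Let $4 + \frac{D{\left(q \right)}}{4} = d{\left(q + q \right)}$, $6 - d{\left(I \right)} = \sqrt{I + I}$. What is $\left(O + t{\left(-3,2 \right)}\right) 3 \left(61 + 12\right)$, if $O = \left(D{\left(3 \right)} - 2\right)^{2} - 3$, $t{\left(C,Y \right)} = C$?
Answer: $48618 - 21024 \sqrt{3} \approx 12203.0$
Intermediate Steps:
$d{\left(I \right)} = 6 - \sqrt{2} \sqrt{I}$ ($d{\left(I \right)} = 6 - \sqrt{I + I} = 6 - \sqrt{2 I} = 6 - \sqrt{2} \sqrt{I}$)
$D{\left(q \right)} = 8 - 8 \sqrt{q}$ ($D{\left(q \right)} = -16 + 4 \left(6 - \sqrt{2} \sqrt{q + q}\right) = -16 + 4 \left(6 - \sqrt{2} \sqrt{2 q}\right) = -16 + 4 \left(6 - \sqrt{2} \sqrt{2} \sqrt{q}\right) = -16 + 4 \left(6 - 2 \sqrt{q}\right) = -16 - \left(-24 + 8 \sqrt{q}\right) = 8 - 8 \sqrt{q}$)
$O = -3 + \left(6 - 8 \sqrt{3}\right)^{2}$ ($O = \left(\left(8 - 8 \sqrt{3}\right) - 2\right)^{2} - 3 = \left(6 - 8 \sqrt{3}\right)^{2} - 3 = -3 + \left(6 - 8 \sqrt{3}\right)^{2} \approx 58.723$)
$\left(O + t{\left(-3,2 \right)}\right) 3 \left(61 + 12\right) = \left(\left(225 - 96 \sqrt{3}\right) - 3\right) 3 \left(61 + 12\right) = \left(222 - 96 \sqrt{3}\right) 3 \cdot 73 = \left(666 - 288 \sqrt{3}\right) 73 = 48618 - 21024 \sqrt{3}$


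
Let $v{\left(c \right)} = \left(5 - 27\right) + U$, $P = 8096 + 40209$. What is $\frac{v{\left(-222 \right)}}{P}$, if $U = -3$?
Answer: $- \frac{5}{9661} \approx -0.00051754$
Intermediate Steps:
$P = 48305$
$v{\left(c \right)} = -25$ ($v{\left(c \right)} = \left(5 - 27\right) - 3 = -22 - 3 = -25$)
$\frac{v{\left(-222 \right)}}{P} = - \frac{25}{48305} = \left(-25\right) \frac{1}{48305} = - \frac{5}{9661}$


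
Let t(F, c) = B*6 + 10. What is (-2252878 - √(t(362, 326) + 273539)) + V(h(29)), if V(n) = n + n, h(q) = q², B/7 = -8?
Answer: -2251196 - 9*√3373 ≈ -2.2517e+6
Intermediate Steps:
B = -56 (B = 7*(-8) = -56)
t(F, c) = -326 (t(F, c) = -56*6 + 10 = -336 + 10 = -326)
V(n) = 2*n
(-2252878 - √(t(362, 326) + 273539)) + V(h(29)) = (-2252878 - √(-326 + 273539)) + 2*29² = (-2252878 - √273213) + 2*841 = (-2252878 - 9*√3373) + 1682 = -2251196 - 9*√3373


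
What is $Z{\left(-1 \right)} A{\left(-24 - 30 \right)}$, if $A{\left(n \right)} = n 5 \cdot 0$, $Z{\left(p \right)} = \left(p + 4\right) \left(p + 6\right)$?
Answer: $0$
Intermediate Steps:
$Z{\left(p \right)} = \left(4 + p\right) \left(6 + p\right)$
$A{\left(n \right)} = 0$ ($A{\left(n \right)} = 5 n 0 = 0$)
$Z{\left(-1 \right)} A{\left(-24 - 30 \right)} = \left(24 + \left(-1\right)^{2} + 10 \left(-1\right)\right) 0 = \left(24 + 1 - 10\right) 0 = 15 \cdot 0 = 0$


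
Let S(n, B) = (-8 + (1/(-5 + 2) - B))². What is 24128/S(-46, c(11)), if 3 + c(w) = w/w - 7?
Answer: 54288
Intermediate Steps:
c(w) = -9 (c(w) = -3 + (w/w - 7) = -3 + (1 - 7) = -3 - 6 = -9)
S(n, B) = (-25/3 - B)² (S(n, B) = (-8 + (1/(-3) - B))² = (-8 + (-⅓ - B))² = (-25/3 - B)²)
24128/S(-46, c(11)) = 24128/(((25 + 3*(-9))²/9)) = 24128/(((25 - 27)²/9)) = 24128/(((⅑)*(-2)²)) = 24128/(((⅑)*4)) = 24128/(4/9) = 24128*(9/4) = 54288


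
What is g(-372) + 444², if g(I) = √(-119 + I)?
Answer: 197136 + I*√491 ≈ 1.9714e+5 + 22.159*I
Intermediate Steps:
g(-372) + 444² = √(-119 - 372) + 444² = √(-491) + 197136 = I*√491 + 197136 = 197136 + I*√491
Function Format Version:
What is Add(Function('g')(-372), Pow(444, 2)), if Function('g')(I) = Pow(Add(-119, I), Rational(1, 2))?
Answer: Add(197136, Mul(I, Pow(491, Rational(1, 2)))) ≈ Add(1.9714e+5, Mul(22.159, I))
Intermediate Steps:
Add(Function('g')(-372), Pow(444, 2)) = Add(Pow(Add(-119, -372), Rational(1, 2)), Pow(444, 2)) = Add(Pow(-491, Rational(1, 2)), 197136) = Add(Mul(I, Pow(491, Rational(1, 2))), 197136) = Add(197136, Mul(I, Pow(491, Rational(1, 2))))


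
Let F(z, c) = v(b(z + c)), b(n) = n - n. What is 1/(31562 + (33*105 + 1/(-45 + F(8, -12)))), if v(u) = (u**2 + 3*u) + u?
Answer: 45/1576214 ≈ 2.8549e-5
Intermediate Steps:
b(n) = 0
v(u) = u**2 + 4*u
F(z, c) = 0 (F(z, c) = 0*(4 + 0) = 0*4 = 0)
1/(31562 + (33*105 + 1/(-45 + F(8, -12)))) = 1/(31562 + (33*105 + 1/(-45 + 0))) = 1/(31562 + (3465 + 1/(-45))) = 1/(31562 + (3465 - 1/45)) = 1/(31562 + 155924/45) = 1/(1576214/45) = 45/1576214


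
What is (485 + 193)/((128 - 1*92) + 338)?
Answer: 339/187 ≈ 1.8128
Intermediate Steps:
(485 + 193)/((128 - 1*92) + 338) = 678/((128 - 92) + 338) = 678/(36 + 338) = 678/374 = 678*(1/374) = 339/187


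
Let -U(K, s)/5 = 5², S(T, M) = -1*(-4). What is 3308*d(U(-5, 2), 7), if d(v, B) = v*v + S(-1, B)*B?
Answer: 51780124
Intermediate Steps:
S(T, M) = 4
U(K, s) = -125 (U(K, s) = -5*5² = -5*25 = -125)
d(v, B) = v² + 4*B (d(v, B) = v*v + 4*B = v² + 4*B)
3308*d(U(-5, 2), 7) = 3308*((-125)² + 4*7) = 3308*(15625 + 28) = 3308*15653 = 51780124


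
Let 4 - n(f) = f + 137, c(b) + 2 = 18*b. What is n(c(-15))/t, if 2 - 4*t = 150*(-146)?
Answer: 278/10951 ≈ 0.025386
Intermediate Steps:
c(b) = -2 + 18*b
n(f) = -133 - f (n(f) = 4 - (f + 137) = 4 - (137 + f) = 4 + (-137 - f) = -133 - f)
t = 10951/2 (t = ½ - 75*(-146)/2 = ½ - ¼*(-21900) = ½ + 5475 = 10951/2 ≈ 5475.5)
n(c(-15))/t = (-133 - (-2 + 18*(-15)))/(10951/2) = (-133 - (-2 - 270))*(2/10951) = (-133 - 1*(-272))*(2/10951) = (-133 + 272)*(2/10951) = 139*(2/10951) = 278/10951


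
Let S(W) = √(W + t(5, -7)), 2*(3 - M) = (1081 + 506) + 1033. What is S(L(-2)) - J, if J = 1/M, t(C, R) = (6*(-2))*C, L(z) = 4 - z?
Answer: 1/1307 + 3*I*√6 ≈ 0.00076511 + 7.3485*I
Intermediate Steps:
t(C, R) = -12*C
M = -1307 (M = 3 - ((1081 + 506) + 1033)/2 = 3 - (1587 + 1033)/2 = 3 - ½*2620 = 3 - 1310 = -1307)
S(W) = √(-60 + W) (S(W) = √(W - 12*5) = √(W - 60) = √(-60 + W))
J = -1/1307 (J = 1/(-1307) = -1/1307 ≈ -0.00076511)
S(L(-2)) - J = √(-60 + (4 - 1*(-2))) - 1*(-1/1307) = √(-60 + (4 + 2)) + 1/1307 = √(-60 + 6) + 1/1307 = √(-54) + 1/1307 = 3*I*√6 + 1/1307 = 1/1307 + 3*I*√6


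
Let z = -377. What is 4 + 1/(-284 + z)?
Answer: 2643/661 ≈ 3.9985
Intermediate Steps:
4 + 1/(-284 + z) = 4 + 1/(-284 - 377) = 4 + 1/(-661) = 4 - 1/661 = 2643/661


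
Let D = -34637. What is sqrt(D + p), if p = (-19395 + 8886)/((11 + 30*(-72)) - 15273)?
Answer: I*sqrt(10939698110)/562 ≈ 186.11*I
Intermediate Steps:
p = 339/562 (p = -10509/((11 - 2160) - 15273) = -10509/(-2149 - 15273) = -10509/(-17422) = -10509*(-1/17422) = 339/562 ≈ 0.60320)
sqrt(D + p) = sqrt(-34637 + 339/562) = sqrt(-19465655/562) = I*sqrt(10939698110)/562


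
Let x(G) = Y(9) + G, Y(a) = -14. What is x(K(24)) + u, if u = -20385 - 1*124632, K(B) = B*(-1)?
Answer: -145055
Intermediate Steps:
K(B) = -B
x(G) = -14 + G
u = -145017 (u = -20385 - 124632 = -145017)
x(K(24)) + u = (-14 - 1*24) - 145017 = (-14 - 24) - 145017 = -38 - 145017 = -145055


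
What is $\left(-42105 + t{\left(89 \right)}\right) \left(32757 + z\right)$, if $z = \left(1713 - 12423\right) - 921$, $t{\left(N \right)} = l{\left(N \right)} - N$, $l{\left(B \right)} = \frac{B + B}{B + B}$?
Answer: $-891369318$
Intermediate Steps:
$l{\left(B \right)} = 1$ ($l{\left(B \right)} = \frac{2 B}{2 B} = 2 B \frac{1}{2 B} = 1$)
$t{\left(N \right)} = 1 - N$
$z = -11631$ ($z = \left(1713 - 12423\right) - 921 = -10710 - 921 = -11631$)
$\left(-42105 + t{\left(89 \right)}\right) \left(32757 + z\right) = \left(-42105 + \left(1 - 89\right)\right) \left(32757 - 11631\right) = \left(-42105 + \left(1 - 89\right)\right) 21126 = \left(-42105 - 88\right) 21126 = \left(-42193\right) 21126 = -891369318$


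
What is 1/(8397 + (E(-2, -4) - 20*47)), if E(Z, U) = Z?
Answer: 1/7455 ≈ 0.00013414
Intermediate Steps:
1/(8397 + (E(-2, -4) - 20*47)) = 1/(8397 + (-2 - 20*47)) = 1/(8397 + (-2 - 940)) = 1/(8397 - 942) = 1/7455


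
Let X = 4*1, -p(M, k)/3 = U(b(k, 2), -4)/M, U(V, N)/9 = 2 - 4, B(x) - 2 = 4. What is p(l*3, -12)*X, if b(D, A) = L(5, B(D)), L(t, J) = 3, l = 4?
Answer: 18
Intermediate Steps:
B(x) = 6 (B(x) = 2 + 4 = 6)
b(D, A) = 3
U(V, N) = -18 (U(V, N) = 9*(2 - 4) = 9*(-2) = -18)
p(M, k) = 54/M (p(M, k) = -(-54)/M = 54/M)
X = 4
p(l*3, -12)*X = (54/((4*3)))*4 = (54/12)*4 = (54*(1/12))*4 = (9/2)*4 = 18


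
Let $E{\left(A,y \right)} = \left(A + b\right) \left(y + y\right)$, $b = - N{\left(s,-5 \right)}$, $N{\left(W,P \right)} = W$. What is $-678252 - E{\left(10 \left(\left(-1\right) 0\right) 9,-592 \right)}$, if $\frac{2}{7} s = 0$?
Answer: $-678252$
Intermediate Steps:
$s = 0$ ($s = \frac{7}{2} \cdot 0 = 0$)
$b = 0$ ($b = \left(-1\right) 0 = 0$)
$E{\left(A,y \right)} = 2 A y$ ($E{\left(A,y \right)} = \left(A + 0\right) \left(y + y\right) = A 2 y = 2 A y$)
$-678252 - E{\left(10 \left(\left(-1\right) 0\right) 9,-592 \right)} = -678252 - 2 \cdot 10 \left(\left(-1\right) 0\right) 9 \left(-592\right) = -678252 - 2 \cdot 10 \cdot 0 \cdot 9 \left(-592\right) = -678252 - 2 \cdot 0 \cdot 9 \left(-592\right) = -678252 - 2 \cdot 0 \left(-592\right) = -678252 - 0 = -678252 + 0 = -678252$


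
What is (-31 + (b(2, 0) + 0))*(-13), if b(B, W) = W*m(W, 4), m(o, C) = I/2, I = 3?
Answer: 403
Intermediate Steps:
m(o, C) = 3/2
b(B, W) = 3*W/2 (b(B, W) = W*(3/2) = 3*W/2)
(-31 + (b(2, 0) + 0))*(-13) = (-31 + ((3/2)*0 + 0))*(-13) = (-31 + (0 + 0))*(-13) = (-31 + 0)*(-13) = -31*(-13) = 403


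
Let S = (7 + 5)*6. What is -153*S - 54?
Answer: -11070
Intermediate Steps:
S = 72 (S = 12*6 = 72)
-153*S - 54 = -153*72 - 54 = -11016 - 54 = -11070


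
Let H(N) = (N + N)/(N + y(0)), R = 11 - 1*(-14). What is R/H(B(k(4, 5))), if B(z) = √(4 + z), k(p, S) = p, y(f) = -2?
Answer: 25/2 - 25*√2/4 ≈ 3.6612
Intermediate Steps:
R = 25 (R = 11 + 14 = 25)
H(N) = 2*N/(-2 + N) (H(N) = (N + N)/(N - 2) = (2*N)/(-2 + N) = 2*N/(-2 + N))
R/H(B(k(4, 5))) = 25/((2*√(4 + 4)/(-2 + √(4 + 4)))) = 25/((2*√8/(-2 + √8))) = 25/((2*(2*√2)/(-2 + 2*√2))) = 25/((4*√2/(-2 + 2*√2))) = 25*(√2*(-2 + 2*√2)/8) = 25*√2*(-2 + 2*√2)/8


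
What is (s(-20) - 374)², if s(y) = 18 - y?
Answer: 112896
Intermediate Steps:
(s(-20) - 374)² = ((18 - 1*(-20)) - 374)² = ((18 + 20) - 374)² = (38 - 374)² = (-336)² = 112896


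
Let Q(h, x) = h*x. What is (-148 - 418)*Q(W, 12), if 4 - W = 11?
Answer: 47544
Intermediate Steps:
W = -7 (W = 4 - 1*11 = 4 - 11 = -7)
(-148 - 418)*Q(W, 12) = (-148 - 418)*(-7*12) = -566*(-84) = 47544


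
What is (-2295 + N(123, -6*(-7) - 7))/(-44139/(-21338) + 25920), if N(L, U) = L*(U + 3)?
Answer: 16921034/184375033 ≈ 0.091775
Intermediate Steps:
N(L, U) = L*(3 + U)
(-2295 + N(123, -6*(-7) - 7))/(-44139/(-21338) + 25920) = (-2295 + 123*(3 + (-6*(-7) - 7)))/(-44139/(-21338) + 25920) = (-2295 + 123*(3 + (42 - 7)))/(-44139*(-1/21338) + 25920) = (-2295 + 123*(3 + 35))/(44139/21338 + 25920) = (-2295 + 123*38)/(553125099/21338) = (-2295 + 4674)*(21338/553125099) = 2379*(21338/553125099) = 16921034/184375033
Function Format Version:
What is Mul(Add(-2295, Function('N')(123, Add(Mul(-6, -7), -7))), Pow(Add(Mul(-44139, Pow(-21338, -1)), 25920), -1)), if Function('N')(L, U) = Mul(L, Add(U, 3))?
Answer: Rational(16921034, 184375033) ≈ 0.091775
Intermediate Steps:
Function('N')(L, U) = Mul(L, Add(3, U))
Mul(Add(-2295, Function('N')(123, Add(Mul(-6, -7), -7))), Pow(Add(Mul(-44139, Pow(-21338, -1)), 25920), -1)) = Mul(Add(-2295, Mul(123, Add(3, Add(Mul(-6, -7), -7)))), Pow(Add(Mul(-44139, Pow(-21338, -1)), 25920), -1)) = Mul(Add(-2295, Mul(123, Add(3, Add(42, -7)))), Pow(Add(Mul(-44139, Rational(-1, 21338)), 25920), -1)) = Mul(Add(-2295, Mul(123, Add(3, 35))), Pow(Add(Rational(44139, 21338), 25920), -1)) = Mul(Add(-2295, Mul(123, 38)), Pow(Rational(553125099, 21338), -1)) = Mul(Add(-2295, 4674), Rational(21338, 553125099)) = Mul(2379, Rational(21338, 553125099)) = Rational(16921034, 184375033)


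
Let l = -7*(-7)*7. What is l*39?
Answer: 13377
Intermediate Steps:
l = 343 (l = 49*7 = 343)
l*39 = 343*39 = 13377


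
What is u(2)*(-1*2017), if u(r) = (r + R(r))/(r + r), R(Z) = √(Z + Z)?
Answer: -2017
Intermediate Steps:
R(Z) = √2*√Z (R(Z) = √(2*Z) = √2*√Z)
u(r) = (r + √2*√r)/(2*r) (u(r) = (r + √2*√r)/(r + r) = (r + √2*√r)/((2*r)) = (r + √2*√r)*(1/(2*r)) = (r + √2*√r)/(2*r))
u(2)*(-1*2017) = ((½)*(2 + √2*√2)/2)*(-1*2017) = ((½)*(½)*(2 + 2))*(-2017) = ((½)*(½)*4)*(-2017) = 1*(-2017) = -2017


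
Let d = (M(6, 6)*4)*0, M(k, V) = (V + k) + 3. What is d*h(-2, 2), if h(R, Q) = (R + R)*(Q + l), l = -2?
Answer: 0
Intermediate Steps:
M(k, V) = 3 + V + k
h(R, Q) = 2*R*(-2 + Q) (h(R, Q) = (R + R)*(Q - 2) = (2*R)*(-2 + Q) = 2*R*(-2 + Q))
d = 0 (d = ((3 + 6 + 6)*4)*0 = (15*4)*0 = 60*0 = 0)
d*h(-2, 2) = 0*(2*(-2)*(-2 + 2)) = 0*(2*(-2)*0) = 0*0 = 0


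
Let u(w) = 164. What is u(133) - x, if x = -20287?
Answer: 20451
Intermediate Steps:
u(133) - x = 164 - 1*(-20287) = 164 + 20287 = 20451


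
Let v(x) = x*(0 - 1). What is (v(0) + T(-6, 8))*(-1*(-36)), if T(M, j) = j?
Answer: 288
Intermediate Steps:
v(x) = -x (v(x) = x*(-1) = -x)
(v(0) + T(-6, 8))*(-1*(-36)) = (-1*0 + 8)*(-1*(-36)) = (0 + 8)*36 = 8*36 = 288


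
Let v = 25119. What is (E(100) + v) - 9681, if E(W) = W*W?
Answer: 25438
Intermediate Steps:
E(W) = W²
(E(100) + v) - 9681 = (100² + 25119) - 9681 = (10000 + 25119) - 9681 = 35119 - 9681 = 25438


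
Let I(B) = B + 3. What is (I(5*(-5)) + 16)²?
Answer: 36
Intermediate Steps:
I(B) = 3 + B
(I(5*(-5)) + 16)² = ((3 + 5*(-5)) + 16)² = ((3 - 25) + 16)² = (-22 + 16)² = (-6)² = 36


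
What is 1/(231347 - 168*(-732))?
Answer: 1/354323 ≈ 2.8223e-6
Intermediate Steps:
1/(231347 - 168*(-732)) = 1/(231347 + 122976) = 1/354323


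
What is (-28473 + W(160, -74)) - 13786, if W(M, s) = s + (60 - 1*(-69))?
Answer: -42204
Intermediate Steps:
W(M, s) = 129 + s (W(M, s) = s + (60 + 69) = s + 129 = 129 + s)
(-28473 + W(160, -74)) - 13786 = (-28473 + (129 - 74)) - 13786 = (-28473 + 55) - 13786 = -28418 - 13786 = -42204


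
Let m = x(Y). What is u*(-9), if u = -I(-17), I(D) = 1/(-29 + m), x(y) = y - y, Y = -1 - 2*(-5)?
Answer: -9/29 ≈ -0.31034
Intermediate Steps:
Y = 9 (Y = -1 + 10 = 9)
x(y) = 0
m = 0
I(D) = -1/29 (I(D) = 1/(-29 + 0) = 1/(-29) = -1/29)
u = 1/29 (u = -1*(-1/29) = 1/29 ≈ 0.034483)
u*(-9) = (1/29)*(-9) = -9/29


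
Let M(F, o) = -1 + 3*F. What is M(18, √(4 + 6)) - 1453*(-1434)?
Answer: 2083655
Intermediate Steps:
M(18, √(4 + 6)) - 1453*(-1434) = (-1 + 3*18) - 1453*(-1434) = (-1 + 54) + 2083602 = 53 + 2083602 = 2083655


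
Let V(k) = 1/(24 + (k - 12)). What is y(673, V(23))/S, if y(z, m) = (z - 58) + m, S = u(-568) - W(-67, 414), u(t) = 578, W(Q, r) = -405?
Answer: 21526/34405 ≈ 0.62566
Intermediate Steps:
S = 983 (S = 578 - 1*(-405) = 578 + 405 = 983)
V(k) = 1/(12 + k) (V(k) = 1/(24 + (-12 + k)) = 1/(12 + k))
y(z, m) = -58 + m + z (y(z, m) = (-58 + z) + m = -58 + m + z)
y(673, V(23))/S = (-58 + 1/(12 + 23) + 673)/983 = (-58 + 1/35 + 673)*(1/983) = (21526/35)*(1/983) = 21526/34405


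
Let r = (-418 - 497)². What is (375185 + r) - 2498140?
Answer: -1285730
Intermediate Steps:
r = 837225 (r = (-915)² = 837225)
(375185 + r) - 2498140 = (375185 + 837225) - 2498140 = 1212410 - 2498140 = -1285730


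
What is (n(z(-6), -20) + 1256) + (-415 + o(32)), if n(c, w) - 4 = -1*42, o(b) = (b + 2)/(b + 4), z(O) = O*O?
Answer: 14471/18 ≈ 803.94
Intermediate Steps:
z(O) = O²
o(b) = (2 + b)/(4 + b)
n(c, w) = -38 (n(c, w) = 4 - 1*42 = 4 - 42 = -38)
(n(z(-6), -20) + 1256) + (-415 + o(32)) = (-38 + 1256) + (-415 + (2 + 32)/(4 + 32)) = 1218 + (-415 + 34/36) = 1218 + (-415 + (1/36)*34) = 1218 + (-415 + 17/18) = 1218 - 7453/18 = 14471/18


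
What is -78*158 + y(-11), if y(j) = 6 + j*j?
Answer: -12197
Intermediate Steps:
y(j) = 6 + j²
-78*158 + y(-11) = -78*158 + (6 + (-11)²) = -12324 + (6 + 121) = -12324 + 127 = -12197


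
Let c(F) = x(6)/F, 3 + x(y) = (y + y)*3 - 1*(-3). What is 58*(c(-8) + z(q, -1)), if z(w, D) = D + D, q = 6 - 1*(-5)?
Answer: -377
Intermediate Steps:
q = 11 (q = 6 + 5 = 11)
x(y) = 6*y (x(y) = -3 + ((y + y)*3 - 1*(-3)) = -3 + ((2*y)*3 + 3) = -3 + (6*y + 3) = -3 + (3 + 6*y) = 6*y)
z(w, D) = 2*D
c(F) = 36/F (c(F) = (6*6)/F = 36/F)
58*(c(-8) + z(q, -1)) = 58*(36/(-8) + 2*(-1)) = 58*(36*(-⅛) - 2) = 58*(-9/2 - 2) = 58*(-13/2) = -377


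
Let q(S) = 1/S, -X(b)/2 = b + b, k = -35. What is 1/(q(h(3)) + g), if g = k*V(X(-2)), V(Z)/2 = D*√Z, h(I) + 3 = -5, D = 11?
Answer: 8/303564799 - 98560*√2/303564799 ≈ -0.00045913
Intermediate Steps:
h(I) = -8 (h(I) = -3 - 5 = -8)
X(b) = -4*b (X(b) = -2*(b + b) = -4*b)
V(Z) = 22*√Z (V(Z) = 2*(11*√Z) = 22*√Z)
g = -1540*√2 (g = -770*√(-4*(-2)) = -770*√8 = -770*2*√2 = -1540*√2 ≈ -2177.9)
1/(q(h(3)) + g) = 1/(1/(-8) - 1540*√2) = 1/(-⅛ - 1540*√2)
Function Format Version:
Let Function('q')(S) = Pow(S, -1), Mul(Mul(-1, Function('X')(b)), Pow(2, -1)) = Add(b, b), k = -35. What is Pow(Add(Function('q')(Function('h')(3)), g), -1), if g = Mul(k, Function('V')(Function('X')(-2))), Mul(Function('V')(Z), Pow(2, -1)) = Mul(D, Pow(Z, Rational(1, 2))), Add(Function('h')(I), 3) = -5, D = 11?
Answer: Add(Rational(8, 303564799), Mul(Rational(-98560, 303564799), Pow(2, Rational(1, 2)))) ≈ -0.00045913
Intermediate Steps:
Function('h')(I) = -8 (Function('h')(I) = Add(-3, -5) = -8)
Function('X')(b) = Mul(-4, b) (Function('X')(b) = Mul(-2, Add(b, b)) = Mul(-2, Mul(2, b)) = Mul(-4, b))
Function('V')(Z) = Mul(22, Pow(Z, Rational(1, 2))) (Function('V')(Z) = Mul(2, Mul(11, Pow(Z, Rational(1, 2)))) = Mul(22, Pow(Z, Rational(1, 2))))
g = Mul(-1540, Pow(2, Rational(1, 2))) (g = Mul(-35, Mul(22, Pow(Mul(-4, -2), Rational(1, 2)))) = Mul(-35, Mul(22, Pow(8, Rational(1, 2)))) = Mul(-35, Mul(22, Mul(2, Pow(2, Rational(1, 2))))) = Mul(-35, Mul(44, Pow(2, Rational(1, 2)))) = Mul(-1540, Pow(2, Rational(1, 2))) ≈ -2177.9)
Pow(Add(Function('q')(Function('h')(3)), g), -1) = Pow(Add(Pow(-8, -1), Mul(-1540, Pow(2, Rational(1, 2)))), -1) = Pow(Add(Rational(-1, 8), Mul(-1540, Pow(2, Rational(1, 2)))), -1)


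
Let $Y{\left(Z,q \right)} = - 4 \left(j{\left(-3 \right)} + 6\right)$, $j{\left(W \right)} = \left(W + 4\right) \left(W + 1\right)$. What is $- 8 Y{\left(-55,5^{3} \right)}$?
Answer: $128$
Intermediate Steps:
$j{\left(W \right)} = \left(1 + W\right) \left(4 + W\right)$ ($j{\left(W \right)} = \left(4 + W\right) \left(1 + W\right) = \left(1 + W\right) \left(4 + W\right)$)
$Y{\left(Z,q \right)} = -16$ ($Y{\left(Z,q \right)} = - 4 \left(\left(4 + \left(-3\right)^{2} + 5 \left(-3\right)\right) + 6\right) = - 4 \left(\left(4 + 9 - 15\right) + 6\right) = - 4 \left(-2 + 6\right) = \left(-4\right) 4 = -16$)
$- 8 Y{\left(-55,5^{3} \right)} = \left(-8\right) \left(-16\right) = 128$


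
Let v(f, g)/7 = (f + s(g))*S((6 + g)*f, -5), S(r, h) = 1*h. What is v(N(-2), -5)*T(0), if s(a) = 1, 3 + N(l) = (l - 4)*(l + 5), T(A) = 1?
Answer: 700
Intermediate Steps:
S(r, h) = h
N(l) = -3 + (-4 + l)*(5 + l) (N(l) = -3 + (l - 4)*(l + 5) = -3 + (-4 + l)*(5 + l))
v(f, g) = -35 - 35*f (v(f, g) = 7*((f + 1)*(-5)) = 7*((1 + f)*(-5)) = 7*(-5 - 5*f) = -35 - 35*f)
v(N(-2), -5)*T(0) = (-35 - 35*(-23 - 2 + (-2)²))*1 = (-35 - 35*(-23 - 2 + 4))*1 = (-35 - 35*(-21))*1 = (-35 + 735)*1 = 700*1 = 700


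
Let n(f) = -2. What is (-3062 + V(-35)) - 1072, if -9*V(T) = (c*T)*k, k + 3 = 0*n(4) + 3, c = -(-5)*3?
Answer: -4134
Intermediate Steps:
c = 15 (c = -5*(-3) = 15)
k = 0 (k = -3 + (0*(-2) + 3) = -3 + (0 + 3) = -3 + 3 = 0)
V(T) = 0 (V(T) = -15*T*0/9 = -⅑*0 = 0)
(-3062 + V(-35)) - 1072 = (-3062 + 0) - 1072 = -3062 - 1072 = -4134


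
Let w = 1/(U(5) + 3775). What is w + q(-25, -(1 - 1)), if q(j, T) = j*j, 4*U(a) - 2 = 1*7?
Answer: 9443129/15109 ≈ 625.00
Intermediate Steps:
U(a) = 9/4 (U(a) = ½ + (1*7)/4 = ½ + (¼)*7 = ½ + 7/4 = 9/4)
q(j, T) = j²
w = 4/15109 (w = 1/(9/4 + 3775) = 1/(15109/4) = 4/15109 ≈ 0.00026474)
w + q(-25, -(1 - 1)) = 4/15109 + (-25)² = 4/15109 + 625 = 9443129/15109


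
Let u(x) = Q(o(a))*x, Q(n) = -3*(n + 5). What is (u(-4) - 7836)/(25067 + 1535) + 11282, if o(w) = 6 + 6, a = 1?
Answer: 150058066/13301 ≈ 11282.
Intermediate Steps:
o(w) = 12
Q(n) = -15 - 3*n (Q(n) = -3*(5 + n) = -15 - 3*n)
u(x) = -51*x (u(x) = (-15 - 3*12)*x = (-15 - 36)*x = -51*x)
(u(-4) - 7836)/(25067 + 1535) + 11282 = (-51*(-4) - 7836)/(25067 + 1535) + 11282 = (204 - 7836)/26602 + 11282 = -7632*1/26602 + 11282 = -3816/13301 + 11282 = 150058066/13301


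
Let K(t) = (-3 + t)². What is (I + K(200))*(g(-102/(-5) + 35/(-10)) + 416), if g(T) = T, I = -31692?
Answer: 30809493/10 ≈ 3.0809e+6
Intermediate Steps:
(I + K(200))*(g(-102/(-5) + 35/(-10)) + 416) = (-31692 + (-3 + 200)²)*((-102/(-5) + 35/(-10)) + 416) = (-31692 + 197²)*((-102*(-⅕) + 35*(-⅒)) + 416) = (-31692 + 38809)*((102/5 - 7/2) + 416) = 7117*(169/10 + 416) = 7117*(4329/10) = 30809493/10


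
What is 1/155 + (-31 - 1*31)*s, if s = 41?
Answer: -394009/155 ≈ -2542.0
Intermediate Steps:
1/155 + (-31 - 1*31)*s = 1/155 + (-31 - 1*31)*41 = 1/155 + (-31 - 31)*41 = 1/155 - 62*41 = 1/155 - 2542 = -394009/155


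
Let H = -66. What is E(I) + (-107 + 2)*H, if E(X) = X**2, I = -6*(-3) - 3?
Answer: 7155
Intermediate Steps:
I = 15 (I = 18 - 3 = 15)
E(I) + (-107 + 2)*H = 15**2 + (-107 + 2)*(-66) = 225 - 105*(-66) = 225 + 6930 = 7155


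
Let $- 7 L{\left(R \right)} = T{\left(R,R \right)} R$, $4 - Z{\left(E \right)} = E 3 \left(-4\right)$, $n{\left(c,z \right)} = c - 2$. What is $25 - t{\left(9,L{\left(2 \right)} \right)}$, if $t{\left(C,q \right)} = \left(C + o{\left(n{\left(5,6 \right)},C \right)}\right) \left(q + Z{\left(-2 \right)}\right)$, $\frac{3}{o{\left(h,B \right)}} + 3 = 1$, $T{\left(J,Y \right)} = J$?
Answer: $\frac{1255}{7} \approx 179.29$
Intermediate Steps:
$n{\left(c,z \right)} = -2 + c$
$o{\left(h,B \right)} = - \frac{3}{2}$ ($o{\left(h,B \right)} = \frac{3}{-3 + 1} = \frac{3}{-2} = 3 \left(- \frac{1}{2}\right) = - \frac{3}{2}$)
$Z{\left(E \right)} = 4 + 12 E$ ($Z{\left(E \right)} = 4 - E 3 \left(-4\right) = 4 - 3 E \left(-4\right) = 4 - - 12 E = 4 + 12 E$)
$L{\left(R \right)} = - \frac{R^{2}}{7}$ ($L{\left(R \right)} = - \frac{R R}{7} = - \frac{R^{2}}{7}$)
$t{\left(C,q \right)} = \left(-20 + q\right) \left(- \frac{3}{2} + C\right)$ ($t{\left(C,q \right)} = \left(C - \frac{3}{2}\right) \left(q + \left(4 + 12 \left(-2\right)\right)\right) = \left(- \frac{3}{2} + C\right) \left(q + \left(4 - 24\right)\right) = \left(- \frac{3}{2} + C\right) \left(q - 20\right) = \left(- \frac{3}{2} + C\right) \left(-20 + q\right) = \left(-20 + q\right) \left(- \frac{3}{2} + C\right)$)
$25 - t{\left(9,L{\left(2 \right)} \right)} = 25 - \left(30 - 180 - \frac{3 \left(- \frac{2^{2}}{7}\right)}{2} + 9 \left(- \frac{2^{2}}{7}\right)\right) = 25 - \left(30 - 180 - \frac{3 \left(\left(- \frac{1}{7}\right) 4\right)}{2} + 9 \left(\left(- \frac{1}{7}\right) 4\right)\right) = 25 - \left(30 - 180 - - \frac{6}{7} + 9 \left(- \frac{4}{7}\right)\right) = 25 - \left(30 - 180 + \frac{6}{7} - \frac{36}{7}\right) = 25 - - \frac{1080}{7} = 25 + \frac{1080}{7} = \frac{1255}{7}$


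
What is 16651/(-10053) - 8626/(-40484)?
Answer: -293690953/203492826 ≈ -1.4432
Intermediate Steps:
16651/(-10053) - 8626/(-40484) = 16651*(-1/10053) - 8626*(-1/40484) = -16651/10053 + 4313/20242 = -293690953/203492826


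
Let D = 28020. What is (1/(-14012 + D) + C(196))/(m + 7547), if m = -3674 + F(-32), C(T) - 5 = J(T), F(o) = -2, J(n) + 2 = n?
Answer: 2787593/54224968 ≈ 0.051408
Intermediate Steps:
J(n) = -2 + n
C(T) = 3 + T (C(T) = 5 + (-2 + T) = 3 + T)
m = -3676 (m = -3674 - 2 = -3676)
(1/(-14012 + D) + C(196))/(m + 7547) = (1/(-14012 + 28020) + (3 + 196))/(-3676 + 7547) = (1/14008 + 199)/3871 = (1/14008 + 199)*(1/3871) = (2787593/14008)*(1/3871) = 2787593/54224968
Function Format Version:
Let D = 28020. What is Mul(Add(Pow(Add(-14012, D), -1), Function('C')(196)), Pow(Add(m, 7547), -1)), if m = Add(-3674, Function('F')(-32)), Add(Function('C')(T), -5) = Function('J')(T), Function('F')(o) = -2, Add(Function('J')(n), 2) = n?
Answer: Rational(2787593, 54224968) ≈ 0.051408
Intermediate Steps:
Function('J')(n) = Add(-2, n)
Function('C')(T) = Add(3, T) (Function('C')(T) = Add(5, Add(-2, T)) = Add(3, T))
m = -3676 (m = Add(-3674, -2) = -3676)
Mul(Add(Pow(Add(-14012, D), -1), Function('C')(196)), Pow(Add(m, 7547), -1)) = Mul(Add(Pow(Add(-14012, 28020), -1), Add(3, 196)), Pow(Add(-3676, 7547), -1)) = Mul(Add(Pow(14008, -1), 199), Pow(3871, -1)) = Mul(Add(Rational(1, 14008), 199), Rational(1, 3871)) = Mul(Rational(2787593, 14008), Rational(1, 3871)) = Rational(2787593, 54224968)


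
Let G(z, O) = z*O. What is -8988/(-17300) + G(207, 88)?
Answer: 78786447/4325 ≈ 18217.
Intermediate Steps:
G(z, O) = O*z
-8988/(-17300) + G(207, 88) = -8988/(-17300) + 88*207 = -8988*(-1/17300) + 18216 = 2247/4325 + 18216 = 78786447/4325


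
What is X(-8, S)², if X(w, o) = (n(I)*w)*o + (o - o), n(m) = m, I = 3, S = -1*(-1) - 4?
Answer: 5184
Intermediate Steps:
S = -3 (S = 1 - 4 = -3)
X(w, o) = 3*o*w (X(w, o) = (3*w)*o + (o - o) = 3*o*w + 0 = 3*o*w)
X(-8, S)² = (3*(-3)*(-8))² = 72² = 5184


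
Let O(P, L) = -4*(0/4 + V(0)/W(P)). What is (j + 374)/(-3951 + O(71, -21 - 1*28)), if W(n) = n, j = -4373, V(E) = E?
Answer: 1333/1317 ≈ 1.0121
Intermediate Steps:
O(P, L) = 0 (O(P, L) = -4*(0/4 + 0/P) = -4*(0*(¼) + 0) = -4*(0 + 0) = -4*0 = 0)
(j + 374)/(-3951 + O(71, -21 - 1*28)) = (-4373 + 374)/(-3951 + 0) = -3999/(-3951) = -3999*(-1/3951) = 1333/1317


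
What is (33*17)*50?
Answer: 28050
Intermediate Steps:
(33*17)*50 = 561*50 = 28050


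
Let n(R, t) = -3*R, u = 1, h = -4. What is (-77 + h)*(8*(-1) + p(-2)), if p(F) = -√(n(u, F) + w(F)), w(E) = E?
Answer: 648 + 81*I*√5 ≈ 648.0 + 181.12*I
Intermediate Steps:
p(F) = -√(-3 + F) (p(F) = -√(-3*1 + F) = -√(-3 + F))
(-77 + h)*(8*(-1) + p(-2)) = (-77 - 4)*(8*(-1) - √(-3 - 2)) = -81*(-8 - √(-5)) = -81*(-8 - I*√5) = 648 + 81*I*√5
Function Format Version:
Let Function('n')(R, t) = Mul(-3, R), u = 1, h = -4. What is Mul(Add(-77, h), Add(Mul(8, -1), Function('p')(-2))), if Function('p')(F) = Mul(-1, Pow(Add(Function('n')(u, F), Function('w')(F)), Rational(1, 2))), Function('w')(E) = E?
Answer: Add(648, Mul(81, I, Pow(5, Rational(1, 2)))) ≈ Add(648.00, Mul(181.12, I))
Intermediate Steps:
Function('p')(F) = Mul(-1, Pow(Add(-3, F), Rational(1, 2))) (Function('p')(F) = Mul(-1, Pow(Add(Mul(-3, 1), F), Rational(1, 2))) = Mul(-1, Pow(Add(-3, F), Rational(1, 2))))
Mul(Add(-77, h), Add(Mul(8, -1), Function('p')(-2))) = Mul(Add(-77, -4), Add(Mul(8, -1), Mul(-1, Pow(Add(-3, -2), Rational(1, 2))))) = Mul(-81, Add(-8, Mul(-1, Pow(-5, Rational(1, 2))))) = Mul(-81, Add(-8, Mul(-1, Mul(I, Pow(5, Rational(1, 2)))))) = Mul(-81, Add(-8, Mul(-1, I, Pow(5, Rational(1, 2))))) = Add(648, Mul(81, I, Pow(5, Rational(1, 2))))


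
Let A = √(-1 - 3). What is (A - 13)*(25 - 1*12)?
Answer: -169 + 26*I ≈ -169.0 + 26.0*I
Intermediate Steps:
A = 2*I (A = √(-4) = 2*I ≈ 2.0*I)
(A - 13)*(25 - 1*12) = (2*I - 13)*(25 - 1*12) = (-13 + 2*I)*(25 - 12) = (-13 + 2*I)*13 = -169 + 26*I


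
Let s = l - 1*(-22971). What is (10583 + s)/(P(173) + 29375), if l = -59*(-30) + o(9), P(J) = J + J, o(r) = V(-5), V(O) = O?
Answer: 11773/9907 ≈ 1.1884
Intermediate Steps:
o(r) = -5
P(J) = 2*J
l = 1765 (l = -59*(-30) - 5 = 1770 - 5 = 1765)
s = 24736 (s = 1765 - 1*(-22971) = 1765 + 22971 = 24736)
(10583 + s)/(P(173) + 29375) = (10583 + 24736)/(2*173 + 29375) = 35319/(346 + 29375) = 35319/29721 = 35319*(1/29721) = 11773/9907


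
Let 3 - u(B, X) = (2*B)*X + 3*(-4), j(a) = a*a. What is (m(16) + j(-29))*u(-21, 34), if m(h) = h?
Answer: 1236651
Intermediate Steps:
j(a) = a²
u(B, X) = 15 - 2*B*X (u(B, X) = 3 - ((2*B)*X + 3*(-4)) = 3 - (2*B*X - 12) = 3 - (-12 + 2*B*X) = 3 + (12 - 2*B*X) = 15 - 2*B*X)
(m(16) + j(-29))*u(-21, 34) = (16 + (-29)²)*(15 - 2*(-21)*34) = (16 + 841)*(15 + 1428) = 857*1443 = 1236651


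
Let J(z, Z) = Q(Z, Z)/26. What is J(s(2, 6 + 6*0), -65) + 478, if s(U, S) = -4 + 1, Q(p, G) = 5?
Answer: 12433/26 ≈ 478.19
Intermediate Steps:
s(U, S) = -3
J(z, Z) = 5/26
J(s(2, 6 + 6*0), -65) + 478 = 5/26 + 478 = 12433/26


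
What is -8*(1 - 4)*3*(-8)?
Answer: -576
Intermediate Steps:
-8*(1 - 4)*3*(-8) = -(-24)*3*(-8) = -8*(-9)*(-8) = 72*(-8) = -576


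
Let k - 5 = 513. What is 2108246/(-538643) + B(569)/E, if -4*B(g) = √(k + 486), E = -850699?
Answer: -301178/76949 + √251/1701398 ≈ -3.9140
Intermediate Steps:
k = 518 (k = 5 + 513 = 518)
B(g) = -√251/2 (B(g) = -√(518 + 486)/4 = -√251/2)
2108246/(-538643) + B(569)/E = 2108246/(-538643) - √251/2/(-850699) = 2108246*(-1/538643) - √251/2*(-1/850699) = -301178/76949 + √251/1701398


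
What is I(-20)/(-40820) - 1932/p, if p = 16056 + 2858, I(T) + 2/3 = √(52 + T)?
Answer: -8448389/82721730 - √2/10205 ≈ -0.10227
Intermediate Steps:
I(T) = -⅔ + √(52 + T)
p = 18914
I(-20)/(-40820) - 1932/p = (-⅔ + √(52 - 20))/(-40820) - 1932/18914 = (-⅔ + √32)*(-1/40820) - 1932*1/18914 = (-⅔ + 4*√2)*(-1/40820) - 138/1351 = (1/61230 - √2/10205) - 138/1351 = -8448389/82721730 - √2/10205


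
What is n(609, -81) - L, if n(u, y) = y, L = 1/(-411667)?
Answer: -33345026/411667 ≈ -81.000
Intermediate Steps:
L = -1/411667 ≈ -2.4291e-6
n(609, -81) - L = -81 - 1*(-1/411667) = -81 + 1/411667 = -33345026/411667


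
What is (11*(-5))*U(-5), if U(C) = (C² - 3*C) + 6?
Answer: -2530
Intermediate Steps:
U(C) = 6 + C² - 3*C
(11*(-5))*U(-5) = (11*(-5))*(6 + (-5)² - 3*(-5)) = -55*(6 + 25 + 15) = -55*46 = -2530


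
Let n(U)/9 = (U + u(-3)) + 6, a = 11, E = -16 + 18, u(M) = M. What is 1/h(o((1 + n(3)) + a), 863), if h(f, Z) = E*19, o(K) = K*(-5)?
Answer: 1/38 ≈ 0.026316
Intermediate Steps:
E = 2
n(U) = 27 + 9*U (n(U) = 9*((U - 3) + 6) = 9*((-3 + U) + 6) = 9*(3 + U) = 27 + 9*U)
o(K) = -5*K
h(f, Z) = 38 (h(f, Z) = 2*19 = 38)
1/h(o((1 + n(3)) + a), 863) = 1/38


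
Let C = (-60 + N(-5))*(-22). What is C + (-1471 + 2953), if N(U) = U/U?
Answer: 2780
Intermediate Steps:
N(U) = 1
C = 1298 (C = (-60 + 1)*(-22) = -59*(-22) = 1298)
C + (-1471 + 2953) = 1298 + (-1471 + 2953) = 1298 + 1482 = 2780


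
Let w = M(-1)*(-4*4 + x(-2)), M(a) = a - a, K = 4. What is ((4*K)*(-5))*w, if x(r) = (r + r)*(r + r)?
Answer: 0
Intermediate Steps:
x(r) = 4*r² (x(r) = (2*r)*(2*r) = 4*r²)
M(a) = 0
w = 0 (w = 0*(-4*4 + 4*(-2)²) = 0*(-16 + 4*4) = 0*(-16 + 16) = 0*0 = 0)
((4*K)*(-5))*w = ((4*4)*(-5))*0 = (16*(-5))*0 = -80*0 = 0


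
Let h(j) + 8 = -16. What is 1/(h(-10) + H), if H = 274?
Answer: 1/250 ≈ 0.0040000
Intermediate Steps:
h(j) = -24 (h(j) = -8 - 16 = -24)
1/(h(-10) + H) = 1/(-24 + 274) = 1/250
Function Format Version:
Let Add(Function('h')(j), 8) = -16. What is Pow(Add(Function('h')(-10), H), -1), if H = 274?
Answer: Rational(1, 250) ≈ 0.0040000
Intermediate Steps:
Function('h')(j) = -24 (Function('h')(j) = Add(-8, -16) = -24)
Pow(Add(Function('h')(-10), H), -1) = Pow(Add(-24, 274), -1) = Pow(250, -1) = Rational(1, 250)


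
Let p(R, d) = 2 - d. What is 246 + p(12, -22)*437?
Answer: 10734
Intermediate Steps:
246 + p(12, -22)*437 = 246 + (2 - 1*(-22))*437 = 246 + (2 + 22)*437 = 246 + 24*437 = 246 + 10488 = 10734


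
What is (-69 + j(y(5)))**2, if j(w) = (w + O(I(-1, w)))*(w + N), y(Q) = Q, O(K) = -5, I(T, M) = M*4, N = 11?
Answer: 4761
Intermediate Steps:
I(T, M) = 4*M
j(w) = (-5 + w)*(11 + w) (j(w) = (w - 5)*(w + 11) = (-5 + w)*(11 + w))
(-69 + j(y(5)))**2 = (-69 + (-55 + 5**2 + 6*5))**2 = (-69 + (-55 + 25 + 30))**2 = (-69 + 0)**2 = (-69)**2 = 4761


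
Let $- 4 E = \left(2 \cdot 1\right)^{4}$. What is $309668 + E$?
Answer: $309664$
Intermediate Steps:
$E = -4$ ($E = - \frac{\left(2 \cdot 1\right)^{4}}{4} = - \frac{2^{4}}{4} = \left(- \frac{1}{4}\right) 16 = -4$)
$309668 + E = 309668 - 4 = 309664$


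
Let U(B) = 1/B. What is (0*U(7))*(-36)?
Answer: 0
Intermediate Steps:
(0*U(7))*(-36) = (0/7)*(-36) = (0*(⅐))*(-36) = 0*(-36) = 0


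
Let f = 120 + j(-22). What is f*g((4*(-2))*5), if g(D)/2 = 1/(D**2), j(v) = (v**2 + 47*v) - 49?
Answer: -479/800 ≈ -0.59875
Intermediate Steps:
j(v) = -49 + v**2 + 47*v
g(D) = 2/D**2 (g(D) = 2/(D**2) = 2/D**2)
f = -479 (f = 120 + (-49 + (-22)**2 + 47*(-22)) = 120 + (-49 + 484 - 1034) = 120 - 599 = -479)
f*g((4*(-2))*5) = -958/((4*(-2))*5)**2 = -958/(-8*5)**2 = -958/(-40)**2 = -958/1600 = -479*1/800 = -479/800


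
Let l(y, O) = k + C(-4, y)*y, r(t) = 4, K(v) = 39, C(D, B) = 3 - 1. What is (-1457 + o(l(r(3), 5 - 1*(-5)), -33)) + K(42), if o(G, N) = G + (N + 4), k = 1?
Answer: -1438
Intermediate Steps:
C(D, B) = 2
l(y, O) = 1 + 2*y
o(G, N) = 4 + G + N (o(G, N) = G + (4 + N) = 4 + G + N)
(-1457 + o(l(r(3), 5 - 1*(-5)), -33)) + K(42) = (-1457 + (4 + (1 + 2*4) - 33)) + 39 = (-1457 + (4 + (1 + 8) - 33)) + 39 = (-1457 + (4 + 9 - 33)) + 39 = (-1457 - 20) + 39 = -1477 + 39 = -1438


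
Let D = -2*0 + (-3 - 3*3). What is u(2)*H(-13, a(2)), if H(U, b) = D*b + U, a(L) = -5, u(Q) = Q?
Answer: 94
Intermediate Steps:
D = -12 (D = 0 + (-3 - 9) = 0 - 12 = -12)
H(U, b) = U - 12*b (H(U, b) = -12*b + U = U - 12*b)
u(2)*H(-13, a(2)) = 2*(-13 - 12*(-5)) = 2*(-13 + 60) = 2*47 = 94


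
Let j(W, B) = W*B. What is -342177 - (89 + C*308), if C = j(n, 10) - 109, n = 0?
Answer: -308694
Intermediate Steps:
j(W, B) = B*W
C = -109 (C = 10*0 - 109 = 0 - 109 = -109)
-342177 - (89 + C*308) = -342177 - (89 - 109*308) = -342177 - (89 - 33572) = -342177 - 1*(-33483) = -342177 + 33483 = -308694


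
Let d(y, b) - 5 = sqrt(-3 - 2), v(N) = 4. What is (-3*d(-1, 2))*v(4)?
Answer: -60 - 12*I*sqrt(5) ≈ -60.0 - 26.833*I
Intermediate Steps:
d(y, b) = 5 + I*sqrt(5) (d(y, b) = 5 + sqrt(-3 - 2) = 5 + sqrt(-5) = 5 + I*sqrt(5))
(-3*d(-1, 2))*v(4) = -3*(5 + I*sqrt(5))*4 = (-15 - 3*I*sqrt(5))*4 = -60 - 12*I*sqrt(5)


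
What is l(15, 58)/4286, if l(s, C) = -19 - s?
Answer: -17/2143 ≈ -0.0079328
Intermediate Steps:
l(15, 58)/4286 = (-19 - 1*15)/4286 = (-19 - 15)*(1/4286) = -34*1/4286 = -17/2143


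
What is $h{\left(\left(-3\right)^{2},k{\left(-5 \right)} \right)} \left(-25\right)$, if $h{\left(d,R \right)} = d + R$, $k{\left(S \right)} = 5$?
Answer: $-350$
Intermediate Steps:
$h{\left(d,R \right)} = R + d$
$h{\left(\left(-3\right)^{2},k{\left(-5 \right)} \right)} \left(-25\right) = \left(5 + \left(-3\right)^{2}\right) \left(-25\right) = \left(5 + 9\right) \left(-25\right) = 14 \left(-25\right) = -350$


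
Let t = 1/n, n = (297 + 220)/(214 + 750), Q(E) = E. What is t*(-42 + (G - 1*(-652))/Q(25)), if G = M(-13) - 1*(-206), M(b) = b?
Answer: -39524/2585 ≈ -15.290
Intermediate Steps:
n = 517/964 ≈ 0.53631
G = 193 (G = -13 - 1*(-206) = -13 + 206 = 193)
t = 964/517 (t = 1/(517/964) = 964/517 ≈ 1.8646)
t*(-42 + (G - 1*(-652))/Q(25)) = 964*(-42 + (193 - 1*(-652))/25)/517 = 964*(-42 + (193 + 652)*(1/25))/517 = 964*(-42 + 845*(1/25))/517 = 964*(-42 + 169/5)/517 = (964/517)*(-41/5) = -39524/2585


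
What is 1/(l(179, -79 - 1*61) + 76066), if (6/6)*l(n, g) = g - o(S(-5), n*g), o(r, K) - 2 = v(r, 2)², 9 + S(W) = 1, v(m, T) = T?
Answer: 1/75920 ≈ 1.3172e-5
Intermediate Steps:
S(W) = -8 (S(W) = -9 + 1 = -8)
o(r, K) = 6 (o(r, K) = 2 + 2² = 2 + 4 = 6)
l(n, g) = -6 + g (l(n, g) = g - 1*6 = g - 6 = -6 + g)
1/(l(179, -79 - 1*61) + 76066) = 1/((-6 + (-79 - 1*61)) + 76066) = 1/((-6 + (-79 - 61)) + 76066) = 1/((-6 - 140) + 76066) = 1/(-146 + 76066) = 1/75920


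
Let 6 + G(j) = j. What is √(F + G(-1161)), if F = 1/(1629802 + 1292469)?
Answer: 4*I*√5147619998291/265661 ≈ 34.161*I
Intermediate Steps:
G(j) = -6 + j
F = 1/2922271 ≈ 3.4220e-7
√(F + G(-1161)) = √(1/2922271 + (-6 - 1161)) = √(1/2922271 - 1167) = √(-3410290256/2922271) = 4*I*√5147619998291/265661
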